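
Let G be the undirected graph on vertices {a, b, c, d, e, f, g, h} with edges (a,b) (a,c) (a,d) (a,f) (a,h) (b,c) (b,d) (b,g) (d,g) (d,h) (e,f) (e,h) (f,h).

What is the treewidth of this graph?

A width-2 tree decomposition is:
Bags: B1 = {a, f, h}  B2 = {a, d, h}  B3 = {a, b, d}  B4 = {a, b, c}  B5 = {e, f, h}  B6 = {b, d, g}
Tree: B1–B2, B2–B3, B3–B4, B1–B5, B3–B6
The largest bag has 3 vertices, giving width 2; this decomposition certifies tw(G) ≤ 2. On the other hand G contains the 3-clique {b, d, g}. A clique must lie in a single bag of any decomposition, so no decomposition can have width below 2. Hence tw(G) = 2 exactly.

2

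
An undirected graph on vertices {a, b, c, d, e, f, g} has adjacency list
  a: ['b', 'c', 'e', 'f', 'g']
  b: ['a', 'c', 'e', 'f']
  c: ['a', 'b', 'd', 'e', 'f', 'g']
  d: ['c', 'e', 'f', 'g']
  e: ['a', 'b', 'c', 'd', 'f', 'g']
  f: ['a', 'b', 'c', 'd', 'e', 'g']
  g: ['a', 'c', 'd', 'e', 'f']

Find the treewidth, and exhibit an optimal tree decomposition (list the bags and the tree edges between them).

Each bag holds 5 vertices, so the decomposition has width 4, which upper-bounds the treewidth. Conversely, {c, d, e, f, g} is a clique of size 5, and the vertices of any clique must share a bag in every tree decomposition; so some bag has ≥ 5 vertices and tw(G) ≥ 4. Combining the bounds, tw(G) = 4.

Treewidth 4.
One optimal decomposition is:
Bags: B1 = {a, c, e, f, g}  B2 = {a, b, c, e, f}  B3 = {c, d, e, f, g}
Tree: B1–B2, B1–B3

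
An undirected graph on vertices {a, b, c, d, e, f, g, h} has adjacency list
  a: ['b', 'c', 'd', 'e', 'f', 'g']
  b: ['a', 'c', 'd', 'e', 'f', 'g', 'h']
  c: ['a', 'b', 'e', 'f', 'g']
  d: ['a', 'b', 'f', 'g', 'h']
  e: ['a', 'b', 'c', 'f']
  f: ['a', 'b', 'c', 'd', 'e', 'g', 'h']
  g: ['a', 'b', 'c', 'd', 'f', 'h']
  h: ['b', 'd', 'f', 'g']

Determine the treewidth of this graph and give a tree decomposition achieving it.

The largest bag has 5 vertices, giving width 4; this decomposition certifies tw(G) ≤ 4. Conversely, {b, d, f, g, h} is a clique of size 5, and the vertices of any clique must share a bag in every tree decomposition; so some bag has ≥ 5 vertices and tw(G) ≥ 4. The upper and lower bounds meet at 4, so that is the treewidth.

Treewidth 4.
Bags: B1 = {a, b, c, f, g}  B2 = {a, b, d, f, g}  B3 = {a, b, c, e, f}  B4 = {b, d, f, g, h}
Tree: B1–B2, B1–B3, B2–B4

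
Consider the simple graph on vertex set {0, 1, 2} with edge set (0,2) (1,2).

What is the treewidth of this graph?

A width-1 tree decomposition is:
Bags: B1 = {1, 2}  B2 = {0, 2}
Tree: B1–B2
Every bag has size at most 2, so the width is 2 − 1 = 1 and tw(G) ≤ 1. G has an edge, so its treewidth is at least 1. The upper and lower bounds meet at 1, so that is the treewidth.

1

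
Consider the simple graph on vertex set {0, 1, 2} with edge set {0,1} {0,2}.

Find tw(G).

1

A width-1 tree decomposition is:
Bags: B1 = {0, 1}  B2 = {0, 2}
Tree: B1–B2
Every bag has size at most 2, so the width is 2 − 1 = 1 and tw(G) ≤ 1. G has an edge, so its treewidth is at least 1. The upper and lower bounds meet at 1, so that is the treewidth.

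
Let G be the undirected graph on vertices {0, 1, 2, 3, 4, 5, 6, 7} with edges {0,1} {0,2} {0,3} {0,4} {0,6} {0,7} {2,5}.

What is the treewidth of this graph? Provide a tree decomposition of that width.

Treewidth 1.
Bags: B1 = {0, 6}  B2 = {0, 2}  B3 = {0, 3}  B4 = {0, 1}  B5 = {0, 7}  B6 = {2, 5}  B7 = {0, 4}
Tree: B1–B2, B1–B3, B1–B4, B1–B5, B2–B6, B4–B7

The largest bag has 2 vertices, giving width 1; this decomposition certifies tw(G) ≤ 1. G has an edge, so its treewidth is at least 1. Therefore the treewidth is 1.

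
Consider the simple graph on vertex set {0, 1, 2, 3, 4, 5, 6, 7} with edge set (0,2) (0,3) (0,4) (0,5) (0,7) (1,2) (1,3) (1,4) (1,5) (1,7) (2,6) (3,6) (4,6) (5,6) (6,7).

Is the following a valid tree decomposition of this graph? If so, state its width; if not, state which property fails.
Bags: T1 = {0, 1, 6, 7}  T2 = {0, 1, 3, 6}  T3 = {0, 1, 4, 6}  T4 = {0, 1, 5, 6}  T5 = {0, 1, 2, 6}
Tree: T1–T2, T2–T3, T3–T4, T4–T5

Yes; width 3.

Vertex coverage: the bags together contain {0, 1, 2, 3, 4, 5, 6, 7}, the full vertex set. Edge coverage: each edge of G has both endpoints in at least one bag. Running intersection: for every vertex, the bags containing it form a connected subtree. All three properties hold, so this is a valid tree decomposition of width max|bag| − 1 = 3, and hence tw(G) ≤ 3.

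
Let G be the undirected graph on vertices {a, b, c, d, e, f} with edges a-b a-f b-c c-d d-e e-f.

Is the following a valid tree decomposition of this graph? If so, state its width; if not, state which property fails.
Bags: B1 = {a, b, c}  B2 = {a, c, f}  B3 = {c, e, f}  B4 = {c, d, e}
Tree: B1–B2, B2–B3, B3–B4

Every vertex of G appears in some bag (union = {a, b, c, d, e, f}); every edge is covered by a bag; and for each vertex v the set of bags containing v is connected in the bag tree. The decomposition is therefore valid. The largest bag has 3 vertices, so the width is 2.

Yes; width 2.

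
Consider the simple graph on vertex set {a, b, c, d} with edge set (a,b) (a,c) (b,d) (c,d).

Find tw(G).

A width-2 tree decomposition is:
Bags: B1 = {b, c, d}  B2 = {a, b, c}
Tree: B1–B2
The largest bag has 3 vertices, giving width 2; this decomposition certifies tw(G) ≤ 2. The edges c–d–b–a–c form a cycle, so G is not a tree and its treewidth is at least 2. Combining the bounds, tw(G) = 2.

2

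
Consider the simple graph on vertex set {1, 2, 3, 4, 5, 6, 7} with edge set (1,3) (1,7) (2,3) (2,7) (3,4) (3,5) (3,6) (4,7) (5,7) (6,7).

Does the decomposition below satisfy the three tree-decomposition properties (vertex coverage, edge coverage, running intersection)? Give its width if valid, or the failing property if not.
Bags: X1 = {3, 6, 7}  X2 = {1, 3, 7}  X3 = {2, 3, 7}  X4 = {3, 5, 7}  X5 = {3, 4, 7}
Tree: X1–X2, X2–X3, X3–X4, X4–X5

Yes; width 2.

Vertex coverage: the bags together contain {1, 2, 3, 4, 5, 6, 7}, the full vertex set. Edge coverage: each edge of G has both endpoints in at least one bag. Running intersection: for every vertex, the bags containing it form a connected subtree. All three properties hold, so this is a valid tree decomposition of width max|bag| − 1 = 2, and hence tw(G) ≤ 2.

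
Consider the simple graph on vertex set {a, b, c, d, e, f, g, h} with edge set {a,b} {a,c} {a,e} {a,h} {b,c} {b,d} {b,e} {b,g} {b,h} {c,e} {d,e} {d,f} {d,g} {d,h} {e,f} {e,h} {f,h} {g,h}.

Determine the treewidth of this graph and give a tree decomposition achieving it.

The largest bag has 4 vertices, giving width 3; this decomposition certifies tw(G) ≤ 3. For the lower bound, the 4 vertices {b, d, g, h} are pairwise adjacent, and any tree decomposition puts a clique entirely inside one bag — forcing width ≥ 3. Hence tw(G) = 3 exactly.

Treewidth 3.
One such decomposition:
Bags: B1 = {a, b, e, h}  B2 = {a, b, c, e}  B3 = {b, d, e, h}  B4 = {b, d, g, h}  B5 = {d, e, f, h}
Tree: B1–B2, B1–B3, B3–B4, B3–B5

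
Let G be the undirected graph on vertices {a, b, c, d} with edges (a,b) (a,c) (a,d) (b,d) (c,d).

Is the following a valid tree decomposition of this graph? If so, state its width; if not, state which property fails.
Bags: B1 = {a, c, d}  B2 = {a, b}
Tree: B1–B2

No — edge (d,b) lies in no bag.

A tree decomposition must satisfy three properties: every vertex lies in some bag; for every edge, both endpoints lie together in some bag; and for every vertex, the bags containing it form a connected subtree. Here edge (d,b) lies in no bag, so the decomposition is invalid.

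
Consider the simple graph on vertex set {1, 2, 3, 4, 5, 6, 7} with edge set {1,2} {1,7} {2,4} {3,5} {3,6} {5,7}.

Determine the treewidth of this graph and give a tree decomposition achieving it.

Every bag has size at most 2, so the width is 2 − 1 = 1 and tw(G) ≤ 1. Since G has at least one edge (e.g. 6–3), it is not an edgeless graph, so tw(G) ≥ 1. Combining the bounds, tw(G) = 1.

Treewidth 1.
One optimal decomposition is:
Bags: B1 = {3, 6}  B2 = {3, 5}  B3 = {5, 7}  B4 = {1, 7}  B5 = {1, 2}  B6 = {2, 4}
Tree: B1–B2, B2–B3, B3–B4, B4–B5, B5–B6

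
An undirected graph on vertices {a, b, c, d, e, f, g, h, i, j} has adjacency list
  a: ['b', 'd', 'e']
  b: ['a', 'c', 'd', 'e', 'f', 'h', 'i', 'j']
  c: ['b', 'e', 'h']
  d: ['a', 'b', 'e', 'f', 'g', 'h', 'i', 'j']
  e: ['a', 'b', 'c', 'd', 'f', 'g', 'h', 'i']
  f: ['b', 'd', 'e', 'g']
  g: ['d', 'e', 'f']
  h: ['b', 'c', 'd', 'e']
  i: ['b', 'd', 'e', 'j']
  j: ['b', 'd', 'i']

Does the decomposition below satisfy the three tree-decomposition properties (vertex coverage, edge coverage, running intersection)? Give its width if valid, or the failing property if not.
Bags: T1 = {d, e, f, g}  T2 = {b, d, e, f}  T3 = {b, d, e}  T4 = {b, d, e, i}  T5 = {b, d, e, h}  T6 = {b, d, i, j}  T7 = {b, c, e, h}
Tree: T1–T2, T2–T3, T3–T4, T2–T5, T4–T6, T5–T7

No — vertex a appears in no bag.

A tree decomposition must satisfy three properties: every vertex lies in some bag; for every edge, both endpoints lie together in some bag; and for every vertex, the bags containing it form a connected subtree. Here vertex a appears in no bag, so the decomposition is invalid.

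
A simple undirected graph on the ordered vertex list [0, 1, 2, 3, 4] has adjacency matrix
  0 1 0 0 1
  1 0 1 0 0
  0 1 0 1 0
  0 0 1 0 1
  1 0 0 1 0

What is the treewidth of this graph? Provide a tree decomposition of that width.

Each bag holds 3 vertices, so the decomposition has width 2, which upper-bounds the treewidth. Since 4–3–2–1–0–4 is a cycle in G, G is not acyclic. Forests are exactly the graphs of treewidth ≤ 1, so tw(G) ≥ 2. Therefore the treewidth is 2.

Treewidth 2.
One such decomposition:
Bags: B1 = {2, 3, 4}  B2 = {1, 2, 4}  B3 = {0, 1, 4}
Tree: B1–B2, B2–B3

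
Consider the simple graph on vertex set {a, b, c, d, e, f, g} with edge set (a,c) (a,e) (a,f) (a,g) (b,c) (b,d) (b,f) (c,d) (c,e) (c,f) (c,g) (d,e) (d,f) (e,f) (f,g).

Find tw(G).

3

A width-3 tree decomposition is:
Bags: B1 = {a, c, e, f}  B2 = {c, d, e, f}  B3 = {b, c, d, f}  B4 = {a, c, f, g}
Tree: B1–B2, B2–B3, B1–B4
Each bag holds 4 vertices, so the decomposition has width 3, which upper-bounds the treewidth. On the other hand G contains the 4-clique {c, d, e, f}. A clique must lie in a single bag of any decomposition, so no decomposition can have width below 3. Hence tw(G) = 3 exactly.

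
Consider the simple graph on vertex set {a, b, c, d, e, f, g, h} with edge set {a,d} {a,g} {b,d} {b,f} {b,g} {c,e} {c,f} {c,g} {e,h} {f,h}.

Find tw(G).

A width-2 tree decomposition is:
Bags: B1 = {e, f, h}  B2 = {c, e, f}  B3 = {b, c, f}  B4 = {b, c, g}  B5 = {b, d, g}  B6 = {a, d, g}
Tree: B1–B2, B2–B3, B3–B4, B4–B5, B5–B6
Each bag holds 3 vertices, so the decomposition has width 2, which upper-bounds the treewidth. For the lower bound, G contains the cycle h–e–c–f–h, so G is not a forest; only forests have treewidth ≤ 1, hence tw(G) ≥ 2. Hence tw(G) = 2 exactly.

2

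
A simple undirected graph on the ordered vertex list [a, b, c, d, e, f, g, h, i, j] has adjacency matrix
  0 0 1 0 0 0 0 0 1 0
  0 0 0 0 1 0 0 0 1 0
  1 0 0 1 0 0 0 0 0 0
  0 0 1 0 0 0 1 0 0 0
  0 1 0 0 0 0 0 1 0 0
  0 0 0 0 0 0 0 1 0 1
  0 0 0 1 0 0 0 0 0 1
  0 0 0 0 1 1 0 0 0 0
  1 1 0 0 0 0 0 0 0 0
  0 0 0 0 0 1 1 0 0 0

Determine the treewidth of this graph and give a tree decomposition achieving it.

Treewidth 2.
Bags: B1 = {f, h, j}  B2 = {g, h, j}  B3 = {d, g, h}  B4 = {c, d, h}  B5 = {a, c, h}  B6 = {a, h, i}  B7 = {b, h, i}  B8 = {b, e, h}
Tree: B1–B2, B2–B3, B3–B4, B4–B5, B5–B6, B6–B7, B7–B8

The largest bag has 3 vertices, giving width 2; this decomposition certifies tw(G) ≤ 2. For the lower bound, G contains the cycle h–f–j–g–d–c–a–i–b–e–h, so G is not a forest; only forests have treewidth ≤ 1, hence tw(G) ≥ 2. The upper and lower bounds meet at 2, so that is the treewidth.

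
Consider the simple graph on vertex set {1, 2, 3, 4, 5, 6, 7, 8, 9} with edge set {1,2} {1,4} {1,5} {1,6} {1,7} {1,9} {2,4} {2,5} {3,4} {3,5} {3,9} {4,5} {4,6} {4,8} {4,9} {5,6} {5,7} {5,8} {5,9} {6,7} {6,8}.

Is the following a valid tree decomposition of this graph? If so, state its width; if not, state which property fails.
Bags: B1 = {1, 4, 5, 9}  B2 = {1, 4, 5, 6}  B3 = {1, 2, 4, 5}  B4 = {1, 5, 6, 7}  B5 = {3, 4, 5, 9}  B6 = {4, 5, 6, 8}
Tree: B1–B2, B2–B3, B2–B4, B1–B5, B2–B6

Yes; width 3.

Checking the three conditions: (i) the bags cover all of {1, 2, 3, 4, 5, 6, 7, 8, 9}; (ii) for each edge, some bag contains both endpoints; (iii) the bags containing any fixed vertex form a subtree. All hold, so the decomposition is valid with width 4 − 1 = 3.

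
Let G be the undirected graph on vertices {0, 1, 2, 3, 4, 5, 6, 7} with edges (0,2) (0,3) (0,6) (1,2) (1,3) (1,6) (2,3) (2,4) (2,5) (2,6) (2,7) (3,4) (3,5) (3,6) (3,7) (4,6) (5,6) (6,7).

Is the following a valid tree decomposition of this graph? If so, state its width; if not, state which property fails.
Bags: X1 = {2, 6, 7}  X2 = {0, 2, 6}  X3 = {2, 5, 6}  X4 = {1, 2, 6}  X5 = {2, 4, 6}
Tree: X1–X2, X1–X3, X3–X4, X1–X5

No — vertex 3 appears in no bag.

A tree decomposition must satisfy three properties: every vertex lies in some bag; for every edge, both endpoints lie together in some bag; and for every vertex, the bags containing it form a connected subtree. Here vertex 3 appears in no bag, so the decomposition is invalid.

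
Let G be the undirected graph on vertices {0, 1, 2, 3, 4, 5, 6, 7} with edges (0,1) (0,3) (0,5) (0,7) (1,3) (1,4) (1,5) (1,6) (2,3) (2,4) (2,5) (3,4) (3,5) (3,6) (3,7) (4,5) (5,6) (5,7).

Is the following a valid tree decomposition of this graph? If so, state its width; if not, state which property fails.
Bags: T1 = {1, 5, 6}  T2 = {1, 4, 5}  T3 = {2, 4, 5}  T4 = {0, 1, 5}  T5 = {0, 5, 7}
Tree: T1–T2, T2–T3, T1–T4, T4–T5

A tree decomposition must satisfy three properties: every vertex lies in some bag; for every edge, both endpoints lie together in some bag; and for every vertex, the bags containing it form a connected subtree. Here vertex 3 appears in no bag, so the decomposition is invalid.

No — vertex 3 appears in no bag.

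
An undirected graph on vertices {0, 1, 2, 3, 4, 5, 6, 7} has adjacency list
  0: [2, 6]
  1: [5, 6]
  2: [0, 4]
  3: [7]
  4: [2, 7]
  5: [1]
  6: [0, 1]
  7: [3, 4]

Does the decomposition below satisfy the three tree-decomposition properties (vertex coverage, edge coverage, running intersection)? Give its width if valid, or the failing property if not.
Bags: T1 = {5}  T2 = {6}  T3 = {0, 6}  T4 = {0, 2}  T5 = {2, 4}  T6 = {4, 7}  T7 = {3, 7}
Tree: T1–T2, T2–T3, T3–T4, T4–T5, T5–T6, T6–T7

A tree decomposition must satisfy three properties: every vertex lies in some bag; for every edge, both endpoints lie together in some bag; and for every vertex, the bags containing it form a connected subtree. Here vertex 1 appears in no bag, so the decomposition is invalid.

No — vertex 1 appears in no bag.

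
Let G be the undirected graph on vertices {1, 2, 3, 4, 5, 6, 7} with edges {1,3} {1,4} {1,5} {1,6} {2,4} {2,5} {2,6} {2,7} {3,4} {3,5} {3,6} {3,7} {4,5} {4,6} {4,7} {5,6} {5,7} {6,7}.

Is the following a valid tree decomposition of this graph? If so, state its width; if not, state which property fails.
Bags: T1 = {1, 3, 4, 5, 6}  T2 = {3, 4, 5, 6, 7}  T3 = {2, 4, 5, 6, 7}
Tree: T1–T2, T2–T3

Yes; width 4.

Every vertex of G appears in some bag (union = {1, 2, 3, 4, 5, 6, 7}); every edge is covered by a bag; and for each vertex v the set of bags containing v is connected in the bag tree. The decomposition is therefore valid. The largest bag has 5 vertices, so the width is 4.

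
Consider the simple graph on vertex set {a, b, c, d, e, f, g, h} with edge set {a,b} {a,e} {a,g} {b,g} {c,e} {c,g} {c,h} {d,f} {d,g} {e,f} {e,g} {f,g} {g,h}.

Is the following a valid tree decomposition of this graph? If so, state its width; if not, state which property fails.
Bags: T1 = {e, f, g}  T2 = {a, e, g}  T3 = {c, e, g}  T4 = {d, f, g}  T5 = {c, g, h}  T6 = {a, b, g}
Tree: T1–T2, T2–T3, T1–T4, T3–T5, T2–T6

Vertex coverage: the bags together contain {a, b, c, d, e, f, g, h}, the full vertex set. Edge coverage: each edge of G has both endpoints in at least one bag. Running intersection: for every vertex, the bags containing it form a connected subtree. All three properties hold, so this is a valid tree decomposition of width max|bag| − 1 = 2, and hence tw(G) ≤ 2.

Yes; width 2.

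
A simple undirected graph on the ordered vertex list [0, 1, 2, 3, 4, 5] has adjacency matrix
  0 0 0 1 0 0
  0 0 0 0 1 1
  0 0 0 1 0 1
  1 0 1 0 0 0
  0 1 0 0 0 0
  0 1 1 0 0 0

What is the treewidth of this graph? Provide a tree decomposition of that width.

Treewidth 1.
Bags: B1 = {0, 3}  B2 = {2, 3}  B3 = {2, 5}  B4 = {1, 5}  B5 = {1, 4}
Tree: B1–B2, B2–B3, B3–B4, B4–B5

Each bag holds 2 vertices, so the decomposition has width 1, which upper-bounds the treewidth. Since G has at least one edge (e.g. 0–3), it is not an edgeless graph, so tw(G) ≥ 1. The upper and lower bounds meet at 1, so that is the treewidth.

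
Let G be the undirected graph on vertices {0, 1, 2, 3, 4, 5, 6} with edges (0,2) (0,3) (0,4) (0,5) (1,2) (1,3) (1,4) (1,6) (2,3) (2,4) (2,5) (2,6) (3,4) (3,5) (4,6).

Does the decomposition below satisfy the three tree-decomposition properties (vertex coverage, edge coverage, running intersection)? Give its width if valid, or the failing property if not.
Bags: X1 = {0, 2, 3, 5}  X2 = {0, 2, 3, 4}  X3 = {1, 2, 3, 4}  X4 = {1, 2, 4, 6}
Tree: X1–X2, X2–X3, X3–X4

Yes; width 3.

Every vertex of G appears in some bag (union = {0, 1, 2, 3, 4, 5, 6}); every edge is covered by a bag; and for each vertex v the set of bags containing v is connected in the bag tree. The decomposition is therefore valid. The largest bag has 4 vertices, so the width is 3.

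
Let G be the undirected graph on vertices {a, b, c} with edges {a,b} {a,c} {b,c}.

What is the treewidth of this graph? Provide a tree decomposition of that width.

With just one bag of size 3, the width is 3 − 1 = 2, so tw(G) ≤ 2. Conversely, {a, b, c} is a clique of size 3, and the vertices of any clique must share a bag in every tree decomposition; so some bag has ≥ 3 vertices and tw(G) ≥ 2. Combining the bounds, tw(G) = 2.

Treewidth 2.
One such decomposition:
Bags: B1 = {a, b, c}
Tree: (single bag)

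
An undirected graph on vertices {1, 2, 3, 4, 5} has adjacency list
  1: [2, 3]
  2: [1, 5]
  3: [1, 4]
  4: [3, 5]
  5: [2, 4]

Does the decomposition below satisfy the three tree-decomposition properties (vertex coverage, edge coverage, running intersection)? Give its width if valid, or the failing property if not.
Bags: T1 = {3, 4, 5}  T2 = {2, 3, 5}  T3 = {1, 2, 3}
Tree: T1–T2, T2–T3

Yes; width 2.

Vertex coverage: the bags together contain {1, 2, 3, 4, 5}, the full vertex set. Edge coverage: each edge of G has both endpoints in at least one bag. Running intersection: for every vertex, the bags containing it form a connected subtree. All three properties hold, so this is a valid tree decomposition of width max|bag| − 1 = 2, and hence tw(G) ≤ 2.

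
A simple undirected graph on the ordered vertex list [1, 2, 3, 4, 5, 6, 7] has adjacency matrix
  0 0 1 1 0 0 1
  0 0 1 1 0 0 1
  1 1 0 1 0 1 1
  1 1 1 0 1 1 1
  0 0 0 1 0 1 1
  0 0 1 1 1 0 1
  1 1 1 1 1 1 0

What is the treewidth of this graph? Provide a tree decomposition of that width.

Treewidth 3.
Bags: B1 = {3, 4, 6, 7}  B2 = {4, 5, 6, 7}  B3 = {2, 3, 4, 7}  B4 = {1, 3, 4, 7}
Tree: B1–B2, B1–B3, B3–B4

The largest bag has 4 vertices, giving width 3; this decomposition certifies tw(G) ≤ 3. On the other hand G contains the 4-clique {1, 3, 4, 7}. A clique must lie in a single bag of any decomposition, so no decomposition can have width below 3. Therefore the treewidth is 3.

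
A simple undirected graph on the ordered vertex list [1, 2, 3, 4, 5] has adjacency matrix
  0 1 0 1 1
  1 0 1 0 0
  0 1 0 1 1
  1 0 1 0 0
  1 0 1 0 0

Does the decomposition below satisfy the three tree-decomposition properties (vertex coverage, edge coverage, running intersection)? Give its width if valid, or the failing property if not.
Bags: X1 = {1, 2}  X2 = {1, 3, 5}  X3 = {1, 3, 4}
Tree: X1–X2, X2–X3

A tree decomposition must satisfy three properties: every vertex lies in some bag; for every edge, both endpoints lie together in some bag; and for every vertex, the bags containing it form a connected subtree. Here edge (3,2) lies in no bag, so the decomposition is invalid.

No — edge (3,2) lies in no bag.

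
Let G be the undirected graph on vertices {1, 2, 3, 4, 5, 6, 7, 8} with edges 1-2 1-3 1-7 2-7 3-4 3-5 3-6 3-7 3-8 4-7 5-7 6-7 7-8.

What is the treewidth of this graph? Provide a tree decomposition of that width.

Every bag has size at most 3, so the width is 3 − 1 = 2 and tw(G) ≤ 2. Conversely, {1, 2, 7} is a clique of size 3, and the vertices of any clique must share a bag in every tree decomposition; so some bag has ≥ 3 vertices and tw(G) ≥ 2. Combining the bounds, tw(G) = 2.

Treewidth 2.
Bags: B1 = {1, 2, 7}  B2 = {1, 3, 7}  B3 = {3, 6, 7}  B4 = {3, 7, 8}  B5 = {3, 4, 7}  B6 = {3, 5, 7}
Tree: B1–B2, B2–B3, B2–B4, B2–B5, B4–B6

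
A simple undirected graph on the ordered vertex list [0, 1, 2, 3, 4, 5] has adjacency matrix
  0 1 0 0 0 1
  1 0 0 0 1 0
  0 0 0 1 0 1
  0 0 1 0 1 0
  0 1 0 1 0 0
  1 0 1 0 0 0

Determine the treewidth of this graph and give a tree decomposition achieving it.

Every bag has size at most 3, so the width is 3 − 1 = 2 and tw(G) ≤ 2. Since 4–1–0–5–2–3–4 is a cycle in G, G is not acyclic. Forests are exactly the graphs of treewidth ≤ 1, so tw(G) ≥ 2. The upper and lower bounds meet at 2, so that is the treewidth.

Treewidth 2.
One optimal decomposition is:
Bags: B1 = {0, 1, 4}  B2 = {0, 4, 5}  B3 = {2, 4, 5}  B4 = {2, 3, 4}
Tree: B1–B2, B2–B3, B3–B4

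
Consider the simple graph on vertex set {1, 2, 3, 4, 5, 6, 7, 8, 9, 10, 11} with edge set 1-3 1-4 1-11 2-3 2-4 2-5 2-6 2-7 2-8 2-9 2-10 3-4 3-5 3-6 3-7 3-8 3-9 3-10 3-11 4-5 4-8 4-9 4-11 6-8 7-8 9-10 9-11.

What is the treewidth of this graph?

3

A width-3 tree decomposition is:
Bags: B1 = {2, 3, 4, 8}  B2 = {2, 3, 4, 9}  B3 = {2, 3, 7, 8}  B4 = {2, 3, 4, 5}  B5 = {3, 4, 9, 11}  B6 = {2, 3, 9, 10}  B7 = {1, 3, 4, 11}  B8 = {2, 3, 6, 8}
Tree: B1–B2, B1–B3, B2–B4, B2–B5, B2–B6, B5–B7, B1–B8
The largest bag has 4 vertices, giving width 3; this decomposition certifies tw(G) ≤ 3. On the other hand G contains the 4-clique {1, 3, 4, 11}. A clique must lie in a single bag of any decomposition, so no decomposition can have width below 3. Hence tw(G) = 3 exactly.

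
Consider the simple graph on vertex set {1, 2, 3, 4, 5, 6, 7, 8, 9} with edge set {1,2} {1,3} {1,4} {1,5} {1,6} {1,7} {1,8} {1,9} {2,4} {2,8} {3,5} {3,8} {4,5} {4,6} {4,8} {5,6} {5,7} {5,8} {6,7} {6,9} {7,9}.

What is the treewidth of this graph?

3

A width-3 tree decomposition is:
Bags: B1 = {1, 5, 6, 7}  B2 = {1, 6, 7, 9}  B3 = {1, 4, 5, 6}  B4 = {1, 4, 5, 8}  B5 = {1, 2, 4, 8}  B6 = {1, 3, 5, 8}
Tree: B1–B2, B1–B3, B3–B4, B4–B5, B4–B6
Each bag holds 4 vertices, so the decomposition has width 3, which upper-bounds the treewidth. Conversely, {1, 6, 7, 9} is a clique of size 4, and the vertices of any clique must share a bag in every tree decomposition; so some bag has ≥ 4 vertices and tw(G) ≥ 3. Therefore the treewidth is 3.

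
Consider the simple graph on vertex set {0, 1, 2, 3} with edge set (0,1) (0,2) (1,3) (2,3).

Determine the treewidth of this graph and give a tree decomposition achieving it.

The largest bag has 3 vertices, giving width 2; this decomposition certifies tw(G) ≤ 2. The edges 2–3–1–0–2 form a cycle, so G is not a tree and its treewidth is at least 2. Therefore the treewidth is 2.

Treewidth 2.
Bags: B1 = {1, 2, 3}  B2 = {0, 1, 2}
Tree: B1–B2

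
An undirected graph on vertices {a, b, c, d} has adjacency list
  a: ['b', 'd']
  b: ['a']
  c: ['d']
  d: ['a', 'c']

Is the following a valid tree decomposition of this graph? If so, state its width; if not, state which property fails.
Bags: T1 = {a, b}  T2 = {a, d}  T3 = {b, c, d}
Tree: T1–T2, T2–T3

No — bags containing vertex b are not connected in the tree.

A tree decomposition must satisfy three properties: every vertex lies in some bag; for every edge, both endpoints lie together in some bag; and for every vertex, the bags containing it form a connected subtree. Here bags containing vertex b are not connected in the tree, so the decomposition is invalid.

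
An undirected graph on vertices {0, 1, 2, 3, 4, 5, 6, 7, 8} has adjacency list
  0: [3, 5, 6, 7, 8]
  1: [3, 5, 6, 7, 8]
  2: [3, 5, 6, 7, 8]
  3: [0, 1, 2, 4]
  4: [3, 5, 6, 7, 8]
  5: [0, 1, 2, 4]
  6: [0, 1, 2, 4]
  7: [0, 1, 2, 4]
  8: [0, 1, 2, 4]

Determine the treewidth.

4

A width-4 tree decomposition is:
Bags: B1 = {0, 1, 2, 4, 8}  B2 = {0, 1, 2, 4, 5}  B3 = {0, 1, 2, 4, 6}  B4 = {0, 1, 2, 3, 4}  B5 = {0, 1, 2, 4, 7}
Tree: B1–B2, B2–B3, B3–B4, B4–B5
Every bag has size at most 5, so the width is 5 − 1 = 4 and tw(G) ≤ 4. For the lower bound: the 5 vertex sets {0,8}, {2,5}, {4,6}, {1}, {3} are disjoint, each induces a connected subgraph, and every pair is joined by at least one edge of G. Contracting each set to a single vertex therefore yields K_{5} as a minor, and since treewidth is minor-monotone, tw(G) ≥ tw(K_{5}) = 4. Combining the bounds, tw(G) = 4.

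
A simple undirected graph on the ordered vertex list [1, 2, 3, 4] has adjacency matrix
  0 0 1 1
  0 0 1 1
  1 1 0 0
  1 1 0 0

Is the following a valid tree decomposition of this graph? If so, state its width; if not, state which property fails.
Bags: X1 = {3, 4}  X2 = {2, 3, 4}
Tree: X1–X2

No — vertex 1 appears in no bag.

A tree decomposition must satisfy three properties: every vertex lies in some bag; for every edge, both endpoints lie together in some bag; and for every vertex, the bags containing it form a connected subtree. Here vertex 1 appears in no bag, so the decomposition is invalid.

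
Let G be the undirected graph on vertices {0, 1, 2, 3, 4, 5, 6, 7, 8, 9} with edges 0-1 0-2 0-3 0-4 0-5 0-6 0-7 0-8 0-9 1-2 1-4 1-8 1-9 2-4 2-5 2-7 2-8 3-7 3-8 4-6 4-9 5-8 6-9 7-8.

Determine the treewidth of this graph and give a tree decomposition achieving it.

The largest bag has 4 vertices, giving width 3; this decomposition certifies tw(G) ≤ 3. On the other hand G contains the 4-clique {0, 1, 4, 9}. A clique must lie in a single bag of any decomposition, so no decomposition can have width below 3. The upper and lower bounds meet at 3, so that is the treewidth.

Treewidth 3.
One such decomposition:
Bags: B1 = {0, 1, 2, 8}  B2 = {0, 2, 7, 8}  B3 = {0, 3, 7, 8}  B4 = {0, 1, 2, 4}  B5 = {0, 1, 4, 9}  B6 = {0, 4, 6, 9}  B7 = {0, 2, 5, 8}
Tree: B1–B2, B2–B3, B1–B4, B4–B5, B5–B6, B1–B7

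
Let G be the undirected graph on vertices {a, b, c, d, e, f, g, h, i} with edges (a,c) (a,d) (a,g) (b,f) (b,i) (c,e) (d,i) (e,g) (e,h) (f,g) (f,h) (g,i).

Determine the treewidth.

A width-3 tree decomposition is:
Bags: B1 = {a, c, d, e}  B2 = {a, d, e, g}  B3 = {d, e, g, i}  B4 = {e, g, h, i}  B5 = {f, g, h, i}  B6 = {b, f, h, i}
Tree: B1–B2, B2–B3, B3–B4, B4–B5, B5–B6
Every bag has size at most 4, so the width is 4 − 1 = 3 and tw(G) ≤ 3. For the lower bound: the 4 vertex sets {a,c,d}, {e}, {g}, {b,f,h,i} are disjoint, each induces a connected subgraph, and every pair is joined by at least one edge of G. Contracting each set to a single vertex therefore yields K_{4} as a minor, and since treewidth is minor-monotone, tw(G) ≥ tw(K_{4}) = 3. The upper and lower bounds meet at 3, so that is the treewidth.

3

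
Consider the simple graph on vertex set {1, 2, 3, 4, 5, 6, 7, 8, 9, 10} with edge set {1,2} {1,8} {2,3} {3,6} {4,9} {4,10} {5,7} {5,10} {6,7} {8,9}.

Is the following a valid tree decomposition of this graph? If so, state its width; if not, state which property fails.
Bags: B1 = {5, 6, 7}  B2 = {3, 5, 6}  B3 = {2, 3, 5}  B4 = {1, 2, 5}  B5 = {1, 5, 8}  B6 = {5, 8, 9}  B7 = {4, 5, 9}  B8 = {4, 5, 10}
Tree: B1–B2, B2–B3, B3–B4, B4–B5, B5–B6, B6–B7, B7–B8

Yes; width 2.

Checking the three conditions: (i) the bags cover all of {1, 2, 3, 4, 5, 6, 7, 8, 9, 10}; (ii) for each edge, some bag contains both endpoints; (iii) the bags containing any fixed vertex form a subtree. All hold, so the decomposition is valid with width 3 − 1 = 2.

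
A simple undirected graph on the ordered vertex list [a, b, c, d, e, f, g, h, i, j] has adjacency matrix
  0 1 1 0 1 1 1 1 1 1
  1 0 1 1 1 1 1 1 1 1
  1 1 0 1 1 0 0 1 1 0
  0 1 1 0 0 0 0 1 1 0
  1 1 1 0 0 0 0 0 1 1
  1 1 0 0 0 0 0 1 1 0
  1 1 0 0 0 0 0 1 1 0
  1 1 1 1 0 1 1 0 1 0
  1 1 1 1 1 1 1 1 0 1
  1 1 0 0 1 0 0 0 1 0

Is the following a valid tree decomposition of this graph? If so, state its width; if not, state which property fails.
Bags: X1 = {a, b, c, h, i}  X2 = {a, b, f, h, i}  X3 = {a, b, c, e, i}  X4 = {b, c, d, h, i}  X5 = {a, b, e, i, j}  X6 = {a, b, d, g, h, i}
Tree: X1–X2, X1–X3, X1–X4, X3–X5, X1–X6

No — bags containing vertex d are not connected in the tree.

A tree decomposition must satisfy three properties: every vertex lies in some bag; for every edge, both endpoints lie together in some bag; and for every vertex, the bags containing it form a connected subtree. Here bags containing vertex d are not connected in the tree, so the decomposition is invalid.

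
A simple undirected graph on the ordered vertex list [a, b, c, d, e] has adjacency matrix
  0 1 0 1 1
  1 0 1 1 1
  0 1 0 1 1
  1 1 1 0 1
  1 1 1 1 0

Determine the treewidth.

A width-3 tree decomposition is:
Bags: B1 = {a, b, d, e}  B2 = {b, c, d, e}
Tree: B1–B2
Each bag holds 4 vertices, so the decomposition has width 3, which upper-bounds the treewidth. For the lower bound, the 4 vertices {b, c, d, e} are pairwise adjacent, and any tree decomposition puts a clique entirely inside one bag — forcing width ≥ 3. Hence tw(G) = 3 exactly.

3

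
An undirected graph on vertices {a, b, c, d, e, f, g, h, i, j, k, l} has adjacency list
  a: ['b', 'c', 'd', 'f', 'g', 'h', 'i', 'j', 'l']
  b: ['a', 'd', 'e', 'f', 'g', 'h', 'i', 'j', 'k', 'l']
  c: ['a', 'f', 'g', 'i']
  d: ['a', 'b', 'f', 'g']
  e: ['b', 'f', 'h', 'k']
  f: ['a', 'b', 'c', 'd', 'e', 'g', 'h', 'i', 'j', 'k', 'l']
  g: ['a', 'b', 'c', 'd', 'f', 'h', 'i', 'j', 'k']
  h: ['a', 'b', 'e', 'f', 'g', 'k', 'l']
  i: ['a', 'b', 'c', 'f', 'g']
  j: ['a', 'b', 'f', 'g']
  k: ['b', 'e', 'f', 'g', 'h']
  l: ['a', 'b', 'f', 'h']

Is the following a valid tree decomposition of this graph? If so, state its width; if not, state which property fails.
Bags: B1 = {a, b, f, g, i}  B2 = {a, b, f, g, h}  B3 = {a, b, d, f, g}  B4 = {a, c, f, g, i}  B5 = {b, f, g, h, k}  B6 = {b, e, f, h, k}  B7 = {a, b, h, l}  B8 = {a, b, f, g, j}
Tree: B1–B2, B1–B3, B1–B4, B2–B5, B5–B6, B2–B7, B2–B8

A tree decomposition must satisfy three properties: every vertex lies in some bag; for every edge, both endpoints lie together in some bag; and for every vertex, the bags containing it form a connected subtree. Here edge (f,l) lies in no bag, so the decomposition is invalid.

No — edge (f,l) lies in no bag.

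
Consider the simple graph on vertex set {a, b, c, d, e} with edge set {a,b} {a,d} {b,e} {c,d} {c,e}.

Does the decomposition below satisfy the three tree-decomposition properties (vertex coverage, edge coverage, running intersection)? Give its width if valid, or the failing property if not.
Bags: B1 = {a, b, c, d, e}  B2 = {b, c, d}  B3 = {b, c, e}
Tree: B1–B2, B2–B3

A tree decomposition must satisfy three properties: every vertex lies in some bag; for every edge, both endpoints lie together in some bag; and for every vertex, the bags containing it form a connected subtree. Here bags containing vertex e are not connected in the tree, so the decomposition is invalid.

No — bags containing vertex e are not connected in the tree.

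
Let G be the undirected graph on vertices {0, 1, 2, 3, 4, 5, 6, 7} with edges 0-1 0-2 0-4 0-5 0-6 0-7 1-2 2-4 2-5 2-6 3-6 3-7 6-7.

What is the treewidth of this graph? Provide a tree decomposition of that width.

Each bag holds 3 vertices, so the decomposition has width 2, which upper-bounds the treewidth. For the lower bound, the 3 vertices {0, 1, 2} are pairwise adjacent, and any tree decomposition puts a clique entirely inside one bag — forcing width ≥ 2. Combining the bounds, tw(G) = 2.

Treewidth 2.
One such decomposition:
Bags: B1 = {0, 1, 2}  B2 = {0, 2, 4}  B3 = {0, 2, 5}  B4 = {0, 2, 6}  B5 = {0, 6, 7}  B6 = {3, 6, 7}
Tree: B1–B2, B2–B3, B1–B4, B4–B5, B5–B6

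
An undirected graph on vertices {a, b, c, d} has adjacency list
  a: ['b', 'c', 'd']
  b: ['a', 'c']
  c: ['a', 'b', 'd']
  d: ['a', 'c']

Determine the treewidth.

A width-2 tree decomposition is:
Bags: B1 = {a, b, c}  B2 = {a, c, d}
Tree: B1–B2
Every bag has size at most 3, so the width is 3 − 1 = 2 and tw(G) ≤ 2. On the other hand G contains the 3-clique {a, c, d}. A clique must lie in a single bag of any decomposition, so no decomposition can have width below 2. Hence tw(G) = 2 exactly.

2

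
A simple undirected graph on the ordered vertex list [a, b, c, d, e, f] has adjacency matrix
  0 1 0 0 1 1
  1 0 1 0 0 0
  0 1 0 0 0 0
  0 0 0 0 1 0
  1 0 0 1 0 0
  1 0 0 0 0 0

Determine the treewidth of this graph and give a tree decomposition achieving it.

Every bag has size at most 2, so the width is 2 − 1 = 1 and tw(G) ≤ 1. Any graph with an edge has treewidth ≥ 1, and G has the edge a–b. Combining the bounds, tw(G) = 1.

Treewidth 1.
One optimal decomposition is:
Bags: B1 = {a, b}  B2 = {a, e}  B3 = {d, e}  B4 = {a, f}  B5 = {b, c}
Tree: B1–B2, B2–B3, B1–B4, B1–B5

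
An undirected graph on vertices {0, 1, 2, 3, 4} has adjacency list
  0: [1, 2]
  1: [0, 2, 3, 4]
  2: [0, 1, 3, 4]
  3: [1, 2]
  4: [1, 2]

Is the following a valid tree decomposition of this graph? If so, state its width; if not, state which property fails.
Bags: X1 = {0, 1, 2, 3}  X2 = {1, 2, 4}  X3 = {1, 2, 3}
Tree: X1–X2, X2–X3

A tree decomposition must satisfy three properties: every vertex lies in some bag; for every edge, both endpoints lie together in some bag; and for every vertex, the bags containing it form a connected subtree. Here bags containing vertex 3 are not connected in the tree, so the decomposition is invalid.

No — bags containing vertex 3 are not connected in the tree.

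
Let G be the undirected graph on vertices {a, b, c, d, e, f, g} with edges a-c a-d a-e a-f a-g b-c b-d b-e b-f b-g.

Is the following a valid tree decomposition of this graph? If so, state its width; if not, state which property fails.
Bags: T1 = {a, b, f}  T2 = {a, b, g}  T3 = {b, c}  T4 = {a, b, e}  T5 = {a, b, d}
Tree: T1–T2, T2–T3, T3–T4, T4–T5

No — edge (a,c) lies in no bag.

A tree decomposition must satisfy three properties: every vertex lies in some bag; for every edge, both endpoints lie together in some bag; and for every vertex, the bags containing it form a connected subtree. Here edge (a,c) lies in no bag, so the decomposition is invalid.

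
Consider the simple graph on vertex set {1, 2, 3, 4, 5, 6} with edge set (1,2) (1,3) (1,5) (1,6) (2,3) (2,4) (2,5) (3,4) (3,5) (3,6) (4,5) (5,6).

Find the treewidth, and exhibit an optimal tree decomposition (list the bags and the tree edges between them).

Each bag holds 4 vertices, so the decomposition has width 3, which upper-bounds the treewidth. For the lower bound, the 4 vertices {1, 2, 3, 5} are pairwise adjacent, and any tree decomposition puts a clique entirely inside one bag — forcing width ≥ 3. Hence tw(G) = 3 exactly.

Treewidth 3.
One such decomposition:
Bags: B1 = {1, 2, 3, 5}  B2 = {2, 3, 4, 5}  B3 = {1, 3, 5, 6}
Tree: B1–B2, B1–B3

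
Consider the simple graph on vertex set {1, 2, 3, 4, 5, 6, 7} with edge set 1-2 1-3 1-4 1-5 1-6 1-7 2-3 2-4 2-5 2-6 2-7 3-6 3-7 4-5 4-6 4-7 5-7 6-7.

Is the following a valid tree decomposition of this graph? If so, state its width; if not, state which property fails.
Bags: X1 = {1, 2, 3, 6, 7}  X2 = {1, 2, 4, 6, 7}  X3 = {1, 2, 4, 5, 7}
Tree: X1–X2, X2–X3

Checking the three conditions: (i) the bags cover all of {1, 2, 3, 4, 5, 6, 7}; (ii) for each edge, some bag contains both endpoints; (iii) the bags containing any fixed vertex form a subtree. All hold, so the decomposition is valid with width 5 − 1 = 4.

Yes; width 4.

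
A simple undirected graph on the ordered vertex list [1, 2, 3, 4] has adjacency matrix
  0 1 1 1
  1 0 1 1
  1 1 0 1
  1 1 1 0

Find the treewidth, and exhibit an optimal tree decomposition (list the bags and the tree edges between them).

A single bag containing all 4 vertices is trivially a valid decomposition of width 3. On the other hand G contains the 4-clique {1, 2, 3, 4}. A clique must lie in a single bag of any decomposition, so no decomposition can have width below 3. The upper and lower bounds meet at 3, so that is the treewidth.

Treewidth 3.
One optimal decomposition is:
Bags: B1 = {1, 2, 3, 4}
Tree: (single bag)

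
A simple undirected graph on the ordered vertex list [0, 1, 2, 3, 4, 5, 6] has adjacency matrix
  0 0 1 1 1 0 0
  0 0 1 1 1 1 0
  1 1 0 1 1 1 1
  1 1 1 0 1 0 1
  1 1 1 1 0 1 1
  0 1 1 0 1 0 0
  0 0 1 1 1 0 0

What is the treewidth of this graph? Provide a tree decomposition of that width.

Treewidth 3.
Bags: B1 = {1, 2, 4, 5}  B2 = {1, 2, 3, 4}  B3 = {0, 2, 3, 4}  B4 = {2, 3, 4, 6}
Tree: B1–B2, B2–B3, B3–B4

Every bag has size at most 4, so the width is 4 − 1 = 3 and tw(G) ≤ 3. For the lower bound, the 4 vertices {0, 2, 3, 4} are pairwise adjacent, and any tree decomposition puts a clique entirely inside one bag — forcing width ≥ 3. Combining the bounds, tw(G) = 3.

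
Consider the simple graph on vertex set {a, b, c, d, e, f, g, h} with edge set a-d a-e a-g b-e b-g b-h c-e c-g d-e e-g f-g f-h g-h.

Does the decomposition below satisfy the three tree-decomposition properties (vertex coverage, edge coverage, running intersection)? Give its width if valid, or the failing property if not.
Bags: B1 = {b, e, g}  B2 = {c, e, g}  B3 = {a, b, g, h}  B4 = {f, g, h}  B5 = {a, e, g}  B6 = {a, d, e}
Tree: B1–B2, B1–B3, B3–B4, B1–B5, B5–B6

A tree decomposition must satisfy three properties: every vertex lies in some bag; for every edge, both endpoints lie together in some bag; and for every vertex, the bags containing it form a connected subtree. Here bags containing vertex a are not connected in the tree, so the decomposition is invalid.

No — bags containing vertex a are not connected in the tree.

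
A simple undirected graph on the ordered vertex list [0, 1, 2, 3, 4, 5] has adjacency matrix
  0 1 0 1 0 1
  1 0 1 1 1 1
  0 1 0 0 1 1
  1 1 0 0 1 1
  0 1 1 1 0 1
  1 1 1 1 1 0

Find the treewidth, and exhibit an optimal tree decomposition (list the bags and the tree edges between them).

Treewidth 3.
One optimal decomposition is:
Bags: B1 = {1, 2, 4, 5}  B2 = {1, 3, 4, 5}  B3 = {0, 1, 3, 5}
Tree: B1–B2, B2–B3

Each bag holds 4 vertices, so the decomposition has width 3, which upper-bounds the treewidth. On the other hand G contains the 4-clique {1, 2, 4, 5}. A clique must lie in a single bag of any decomposition, so no decomposition can have width below 3. The upper and lower bounds meet at 3, so that is the treewidth.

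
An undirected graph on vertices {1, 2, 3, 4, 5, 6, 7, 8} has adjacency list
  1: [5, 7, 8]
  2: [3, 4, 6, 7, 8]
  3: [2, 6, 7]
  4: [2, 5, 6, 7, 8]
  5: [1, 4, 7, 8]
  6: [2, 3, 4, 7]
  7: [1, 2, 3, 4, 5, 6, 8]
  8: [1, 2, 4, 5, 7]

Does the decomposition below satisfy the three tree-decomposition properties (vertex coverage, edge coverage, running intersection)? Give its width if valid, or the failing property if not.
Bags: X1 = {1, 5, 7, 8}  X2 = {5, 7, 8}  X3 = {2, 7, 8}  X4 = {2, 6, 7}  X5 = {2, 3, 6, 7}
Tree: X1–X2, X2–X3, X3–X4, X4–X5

A tree decomposition must satisfy three properties: every vertex lies in some bag; for every edge, both endpoints lie together in some bag; and for every vertex, the bags containing it form a connected subtree. Here vertex 4 appears in no bag, so the decomposition is invalid.

No — vertex 4 appears in no bag.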